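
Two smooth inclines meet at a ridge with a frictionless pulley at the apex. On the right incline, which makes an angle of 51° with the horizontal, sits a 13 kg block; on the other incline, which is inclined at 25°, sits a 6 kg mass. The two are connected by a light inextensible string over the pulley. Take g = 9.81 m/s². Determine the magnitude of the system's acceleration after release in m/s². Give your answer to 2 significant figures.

3.9 m/s²

Resolve each weight along its own incline: the 13 kg mass has component 13 × 9.81 × sin 51° = 99.109 N down its slope, and the 6 kg mass has 6 × 9.81 × sin 25° = 24.875 N down its slope.
The 13 kg side's 99.109 N exceeds the other side's 24.875 N, so that mass slides down and the 6 kg mass slides up. Taking that direction as positive, Newton's second law for the whole system gives 99.109 − 24.875 = (13 + 6) a, so a = 74.234 / 19 = 3.9071 m/s².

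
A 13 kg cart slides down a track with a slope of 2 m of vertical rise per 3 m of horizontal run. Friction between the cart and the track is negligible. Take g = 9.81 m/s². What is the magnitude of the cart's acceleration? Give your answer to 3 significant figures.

5.44 m/s²

Resolving the weight along the incline: the component pulling the cart down the slope is mg sin 33.69° = 13 × 9.81 × 0.5547 = 70.741 N, and the normal force is N = mg cos 33.69° = 13 × 9.81 × 0.8321 = 106.118 N.
With no friction the net force along the incline is 70.741 N, so a = g sin 33.69° = 70.741 / 13 = 5.4416 m/s².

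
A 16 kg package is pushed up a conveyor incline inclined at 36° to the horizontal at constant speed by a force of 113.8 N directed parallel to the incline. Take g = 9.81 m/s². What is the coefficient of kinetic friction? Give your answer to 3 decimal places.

0.170

At constant speed ΣF = 0 along the incline. The applied 113.8 N acts up the slope; the weight component mg sin 36° = 92.259 N and kinetic friction μN both act down the slope.
So 113.8 = 92.259 + μ × 126.983, giving μ = (113.8 − 92.259) / 126.983 = 0.1696.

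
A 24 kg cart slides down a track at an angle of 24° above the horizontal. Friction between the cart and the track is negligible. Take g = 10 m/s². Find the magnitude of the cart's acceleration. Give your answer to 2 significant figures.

Resolving the weight along the incline: the component pulling the cart down the slope is mg sin 24° = 24 × 10 × 0.4067 = 97.608 N, and the normal force is N = mg cos 24° = 24 × 10 × 0.9135 = 219.240 N.
With no friction the net force along the incline is 97.608 N, so a = g sin 24° = 97.608 / 24 = 4.0670 m/s².

4.1 m/s²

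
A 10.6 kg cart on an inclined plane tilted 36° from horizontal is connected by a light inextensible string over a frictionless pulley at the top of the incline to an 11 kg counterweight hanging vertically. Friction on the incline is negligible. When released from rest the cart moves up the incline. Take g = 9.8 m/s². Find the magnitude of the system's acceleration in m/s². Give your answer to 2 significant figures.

For the cart on the incline: the weight component along the slope is m₁g sin 36° = 10.6 × 9.8 × 0.5878 = 61.061 N and the normal force is N = m₁g cos 36° = 84.041 N.
Newton's second law for the cart (up-slope positive): T − 61.061 = 10.6 a. For the hanging counterweight (downward positive): 11 × 9.8 − T = 11 a.
Adding the two equations eliminates T: 46.739 = 21.6 a, so a = 2.1638 m/s².

2.2 m/s²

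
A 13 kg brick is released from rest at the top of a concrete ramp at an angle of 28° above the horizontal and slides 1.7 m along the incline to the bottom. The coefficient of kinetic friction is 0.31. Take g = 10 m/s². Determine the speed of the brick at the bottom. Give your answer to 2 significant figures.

2.6 m/s

The weight component along the incline is mg sin 28° = 61.031 N and the normal force is N = mg cos 28° = 114.783 N.
Friction up the slope is f = μN = 0.31 × 114.783 = 35.583 N, so the net downslope force is 61.031 − 35.583 = 25.448 N and a = 25.448 / 13 = 1.9575 m/s².
Starting from rest over a distance of 1.7 m, v² = 2aL = 2 × 1.9575 × 1.7 = 6.6555, so v = 2.5798 m/s.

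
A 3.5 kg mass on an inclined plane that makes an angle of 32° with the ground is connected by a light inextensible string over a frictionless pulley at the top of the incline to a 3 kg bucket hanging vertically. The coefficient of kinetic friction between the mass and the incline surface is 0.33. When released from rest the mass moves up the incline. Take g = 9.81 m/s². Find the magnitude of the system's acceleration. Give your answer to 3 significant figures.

For the mass on the incline: the weight component along the slope is m₁g sin 32° = 3.5 × 9.81 × 0.5299 = 18.194 N and the normal force is N = m₁g cos 32° = 29.118 N.
Kinetic friction opposes the mass's motion up the incline: f = μN = 0.33 × 29.118 = 9.609 N acting down the slope.
Newton's second law for the mass (up-slope positive): T − 18.194 − 9.609 = 3.5 a. For the hanging bucket (downward positive): 3 × 9.81 − T = 3 a.
Adding the two equations eliminates T: 1.627 = 6.5 a, so a = 0.2503 m/s².

0.250 m/s²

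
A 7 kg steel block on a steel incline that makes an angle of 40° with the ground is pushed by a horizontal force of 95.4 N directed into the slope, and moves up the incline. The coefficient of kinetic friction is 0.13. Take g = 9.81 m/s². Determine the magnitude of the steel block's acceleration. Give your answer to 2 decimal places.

2.02 m/s²

The horizontal push has components F cos 40° = 95.4 × 0.7660 = 73.076 N up the incline and F sin 40° = 95.4 × 0.6428 = 61.323 N pressing into the surface.
The normal force is therefore N = mg cos 40° + F sin 40° = 52.601 + 61.323 = 113.924 N, and kinetic friction down the slope is μN = 0.13 × 113.924 = 14.810 N.
Along the incline: F cos 40° − mg sin 40° − μN = ma, so 73.076 − 44.141 − 14.810 = 7 a, giving a = 2.0179 m/s².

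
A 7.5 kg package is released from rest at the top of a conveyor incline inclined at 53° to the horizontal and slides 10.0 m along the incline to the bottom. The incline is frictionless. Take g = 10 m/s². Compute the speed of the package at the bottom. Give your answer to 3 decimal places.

The weight component along the incline is mg sin 53° = 59.898 N and the normal force is N = mg cos 53° = 45.136 N.
With no friction, a = g sin 53° = 7.9864 m/s².
Starting from rest over a distance of 10.0 m, v² = 2aL = 2 × 7.9864 × 10.0 = 159.7280, so v = 12.6384 m/s.

12.638 m/s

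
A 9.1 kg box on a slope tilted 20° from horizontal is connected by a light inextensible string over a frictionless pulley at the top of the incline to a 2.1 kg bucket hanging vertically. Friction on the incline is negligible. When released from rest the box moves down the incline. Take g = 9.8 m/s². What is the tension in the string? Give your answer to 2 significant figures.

For the box on the incline: the weight component along the slope is m₁g sin 20° = 9.1 × 9.8 × 0.3420 = 30.500 N and the normal force is N = m₁g cos 20° = 83.802 N.
Newton's second law for the box (down-slope positive): 30.500 − T = 9.1 a. For the hanging bucket (upward positive): T − 2.1 × 9.8 = 2.1 a.
Adding the two equations eliminates T: 9.920 = 11.2 a, so a = 0.8857 m/s².
Then from the hanging bucket's equation, T = 2.1 × (9.8 + 0.8857) = 22.440 N.

22 N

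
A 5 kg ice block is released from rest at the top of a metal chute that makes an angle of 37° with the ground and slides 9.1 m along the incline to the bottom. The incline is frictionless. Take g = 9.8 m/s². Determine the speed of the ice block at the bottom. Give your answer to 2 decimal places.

The weight component along the incline is mg sin 37° = 29.489 N and the normal force is N = mg cos 37° = 39.133 N.
With no friction, a = g sin 37° = 5.8978 m/s².
Starting from rest over a distance of 9.1 m, v² = 2aL = 2 × 5.8978 × 9.1 = 107.3400, so v = 10.3605 m/s.

10.36 m/s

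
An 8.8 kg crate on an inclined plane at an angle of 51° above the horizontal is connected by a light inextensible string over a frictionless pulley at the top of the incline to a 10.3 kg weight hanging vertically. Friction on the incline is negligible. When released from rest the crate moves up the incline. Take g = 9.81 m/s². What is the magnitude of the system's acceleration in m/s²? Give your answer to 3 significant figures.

For the crate on the incline: the weight component along the slope is m₁g sin 51° = 8.8 × 9.81 × 0.7771 = 67.085 N and the normal force is N = m₁g cos 51° = 54.328 N.
Newton's second law for the crate (up-slope positive): T − 67.085 = 8.8 a. For the hanging weight (downward positive): 10.3 × 9.81 − T = 10.3 a.
Adding the two equations eliminates T: 33.958 = 19.1 a, so a = 1.7779 m/s².

1.78 m/s²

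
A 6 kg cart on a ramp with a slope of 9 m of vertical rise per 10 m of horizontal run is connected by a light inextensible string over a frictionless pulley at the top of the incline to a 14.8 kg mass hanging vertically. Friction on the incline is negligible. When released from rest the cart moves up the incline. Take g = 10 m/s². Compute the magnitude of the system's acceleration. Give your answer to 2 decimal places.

5.19 m/s²

For the cart on the incline: the weight component along the slope is m₁g sin 41.99° = 6 × 10 × 0.6690 = 40.140 N and the normal force is N = m₁g cos 41.99° = 44.598 N.
Newton's second law for the cart (up-slope positive): T − 40.140 = 6 a. For the hanging mass (downward positive): 14.8 × 10 − T = 14.8 a.
Adding the two equations eliminates T: 107.860 = 20.8 a, so a = 5.1856 m/s².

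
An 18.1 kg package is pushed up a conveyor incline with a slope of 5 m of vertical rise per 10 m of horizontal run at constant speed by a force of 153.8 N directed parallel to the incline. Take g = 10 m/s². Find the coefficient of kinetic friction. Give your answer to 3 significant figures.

At constant speed ΣF = 0 along the incline. The applied 153.8 N acts up the slope; the weight component mg sin 26.57° = 80.946 N and kinetic friction μN both act down the slope.
So 153.8 = 80.946 + μ × 161.891, giving μ = (153.8 − 80.946) / 161.891 = 0.4500.

0.450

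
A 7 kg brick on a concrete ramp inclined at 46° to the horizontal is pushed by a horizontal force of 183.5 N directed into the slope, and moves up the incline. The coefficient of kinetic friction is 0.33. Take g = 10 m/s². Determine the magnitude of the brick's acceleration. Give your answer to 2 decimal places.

The horizontal push has components F cos 46° = 183.5 × 0.6947 = 127.477 N up the incline and F sin 46° = 183.5 × 0.7193 = 131.992 N pressing into the surface.
The normal force is therefore N = mg cos 46° + F sin 46° = 48.629 + 131.992 = 180.621 N, and kinetic friction down the slope is μN = 0.33 × 180.621 = 59.605 N.
Along the incline: F cos 46° − mg sin 46° − μN = ma, so 127.477 − 50.351 − 59.605 = 7 a, giving a = 2.5030 m/s².

2.50 m/s²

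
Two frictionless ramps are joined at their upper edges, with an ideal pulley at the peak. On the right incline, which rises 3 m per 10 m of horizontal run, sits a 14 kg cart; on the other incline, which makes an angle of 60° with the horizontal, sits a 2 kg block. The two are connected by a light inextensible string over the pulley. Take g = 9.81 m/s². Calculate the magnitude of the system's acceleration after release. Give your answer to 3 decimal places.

1.405 m/s²

Resolve each weight along its own incline: the 14 kg mass has component 14 × 9.81 × sin 16.70° = 39.464 N down its slope, and the 2 kg mass has 2 × 9.81 × sin 60° = 16.991 N down its slope.
The 14 kg side's 39.464 N exceeds the other side's 16.991 N, so that mass slides down and the 2 kg mass slides up. Taking that direction as positive, Newton's second law for the whole system gives 39.464 − 16.991 = (14 + 2) a, so a = 22.473 / 16 = 1.4046 m/s².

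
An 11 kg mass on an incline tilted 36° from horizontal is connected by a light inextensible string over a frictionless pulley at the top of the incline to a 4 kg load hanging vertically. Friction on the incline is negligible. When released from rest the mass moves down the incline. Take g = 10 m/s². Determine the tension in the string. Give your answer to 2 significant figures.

For the mass on the incline: the weight component along the slope is m₁g sin 36° = 11 × 10 × 0.5878 = 64.658 N and the normal force is N = m₁g cos 36° = 88.992 N.
Newton's second law for the mass (down-slope positive): 64.658 − T = 11 a. For the hanging load (upward positive): T − 4 × 10 = 4 a.
Adding the two equations eliminates T: 24.658 = 15 a, so a = 1.6439 m/s².
Then from the hanging load's equation, T = 4 × (10 + 1.6439) = 46.576 N.

47 N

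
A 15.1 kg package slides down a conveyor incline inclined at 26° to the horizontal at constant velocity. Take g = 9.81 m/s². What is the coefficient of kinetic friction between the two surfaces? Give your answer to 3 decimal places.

0.488

At constant velocity the net force along the incline is zero: mg sin 26° = μ mg cos 26°.
So μ = tan 26° = 0.4384 / 0.8988 = 0.4878.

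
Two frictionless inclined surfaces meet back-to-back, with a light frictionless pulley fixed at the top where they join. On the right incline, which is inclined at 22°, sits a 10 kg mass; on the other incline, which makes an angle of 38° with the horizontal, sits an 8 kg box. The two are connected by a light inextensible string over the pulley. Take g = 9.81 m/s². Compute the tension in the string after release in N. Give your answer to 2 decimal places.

Resolve each weight along its own incline: the 10 kg mass has component 10 × 9.81 × sin 22° = 36.749 N down its slope, and the 8 kg mass has 8 × 9.81 × sin 38° = 48.317 N down its slope.
The 8 kg side's 48.317 N exceeds the other side's 36.749 N, so that mass slides down and the 10 kg mass slides up. Taking that direction as positive, Newton's second law for the whole system gives 48.317 − 36.749 = (10 + 8) a, so a = 11.568 / 18 = 0.6427 m/s².
For the 10 kg mass (up-slope positive): T − 36.749 = 10 × 0.6427, so T = 43.176 N.

43.18 N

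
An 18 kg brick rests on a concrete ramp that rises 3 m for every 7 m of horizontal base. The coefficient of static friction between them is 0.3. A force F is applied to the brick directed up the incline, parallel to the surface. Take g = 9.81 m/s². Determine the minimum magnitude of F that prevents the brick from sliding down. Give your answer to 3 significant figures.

20.9 N

The normal force is N = mg cos 23.20° = 162.303 N. With F at its minimum the brick is on the verge of sliding down, so static friction is at its maximum μ_s N = 0.3 × 162.303 = 48.691 N and acts up the slope.
Equilibrium along the incline: F + μ_s N = mg sin 23.20°, so F = 69.558 − 48.691 = 20.867 N.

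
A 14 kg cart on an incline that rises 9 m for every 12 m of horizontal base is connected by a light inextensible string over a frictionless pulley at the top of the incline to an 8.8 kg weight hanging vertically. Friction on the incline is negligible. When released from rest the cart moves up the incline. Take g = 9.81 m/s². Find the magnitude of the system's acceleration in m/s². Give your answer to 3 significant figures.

For the cart on the incline: the weight component along the slope is m₁g sin 36.87° = 14 × 9.81 × 0.6000 = 82.404 N and the normal force is N = m₁g cos 36.87° = 109.872 N.
Newton's second law for the cart (up-slope positive): T − 82.404 = 14 a. For the hanging weight (downward positive): 8.8 × 9.81 − T = 8.8 a.
Adding the two equations eliminates T: 3.924 = 22.8 a, so a = 0.1721 m/s².

0.172 m/s²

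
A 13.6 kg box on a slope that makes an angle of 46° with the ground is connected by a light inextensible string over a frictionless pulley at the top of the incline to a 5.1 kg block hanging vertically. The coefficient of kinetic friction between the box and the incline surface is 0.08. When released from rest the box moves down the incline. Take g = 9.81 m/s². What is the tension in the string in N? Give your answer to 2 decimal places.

For the box on the incline: the weight component along the slope is m₁g sin 46° = 13.6 × 9.81 × 0.7193 = 95.966 N and the normal force is N = m₁g cos 46° = 92.679 N.
Kinetic friction opposes the box's motion down the incline: f = μN = 0.08 × 92.679 = 7.414 N acting up the slope.
Newton's second law for the box (down-slope positive): 95.966 − 7.414 − T = 13.6 a. For the hanging block (upward positive): T − 5.1 × 9.81 = 5.1 a.
Adding the two equations eliminates T: 38.521 = 18.7 a, so a = 2.0599 m/s².
Then from the hanging block's equation, T = 5.1 × (9.81 + 2.0599) = 60.536 N.

60.54 N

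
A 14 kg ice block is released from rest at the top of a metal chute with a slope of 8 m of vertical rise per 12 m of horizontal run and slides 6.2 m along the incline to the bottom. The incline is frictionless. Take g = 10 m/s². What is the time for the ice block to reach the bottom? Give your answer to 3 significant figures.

The weight component along the incline is mg sin 33.69° = 77.658 N and the normal force is N = mg cos 33.69° = 116.487 N.
With no friction, a = g sin 33.69° = 5.5470 m/s².
Starting from rest, L = ½at², so t = √(2L/a) = √(2 × 6.2 / 5.5470) = 1.4951 s.

1.50 s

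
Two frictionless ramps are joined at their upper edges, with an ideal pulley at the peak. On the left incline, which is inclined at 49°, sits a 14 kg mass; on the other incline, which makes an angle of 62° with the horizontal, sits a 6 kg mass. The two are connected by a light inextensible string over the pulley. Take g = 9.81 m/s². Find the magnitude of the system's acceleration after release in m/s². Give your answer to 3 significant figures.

Resolve each weight along its own incline: the 14 kg mass has component 14 × 9.81 × sin 49° = 103.652 N down its slope, and the 6 kg mass has 6 × 9.81 × sin 62° = 51.970 N down its slope.
The 14 kg side's 103.652 N exceeds the other side's 51.970 N, so that mass slides down and the 6 kg mass slides up. Taking that direction as positive, Newton's second law for the whole system gives 103.652 − 51.970 = (14 + 6) a, so a = 51.682 / 20 = 2.5841 m/s².

2.58 m/s²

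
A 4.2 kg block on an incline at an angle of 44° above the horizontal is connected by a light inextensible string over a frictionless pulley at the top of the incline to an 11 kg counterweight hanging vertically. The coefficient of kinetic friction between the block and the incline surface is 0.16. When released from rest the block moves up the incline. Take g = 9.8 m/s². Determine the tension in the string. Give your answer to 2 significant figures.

54 N

For the block on the incline: the weight component along the slope is m₁g sin 44° = 4.2 × 9.8 × 0.6947 = 28.594 N and the normal force is N = m₁g cos 44° = 29.608 N.
Kinetic friction opposes the block's motion up the incline: f = μN = 0.16 × 29.608 = 4.737 N acting down the slope.
Newton's second law for the block (up-slope positive): T − 28.594 − 4.737 = 4.2 a. For the hanging counterweight (downward positive): 11 × 9.8 − T = 11 a.
Adding the two equations eliminates T: 74.469 = 15.2 a, so a = 4.8993 m/s².
Then from the hanging counterweight's equation, T = 11 × (9.8 − 4.8993) = 53.908 N.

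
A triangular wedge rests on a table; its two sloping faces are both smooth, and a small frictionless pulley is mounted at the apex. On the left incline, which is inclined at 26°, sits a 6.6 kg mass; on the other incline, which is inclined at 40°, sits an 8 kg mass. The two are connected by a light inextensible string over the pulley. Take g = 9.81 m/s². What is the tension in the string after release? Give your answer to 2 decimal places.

Resolve each weight along its own incline: the 6.6 kg mass has component 6.6 × 9.81 × sin 26° = 28.383 N down its slope, and the 8 kg mass has 8 × 9.81 × sin 40° = 50.446 N down its slope.
The 8 kg side's 50.446 N exceeds the other side's 28.383 N, so that mass slides down and the 6.6 kg mass slides up. Taking that direction as positive, Newton's second law for the whole system gives 50.446 − 28.383 = (6.6 + 8) a, so a = 22.063 / 14.6 = 1.5112 m/s².
For the 6.6 kg mass (up-slope positive): T − 28.383 = 6.6 × 1.5112, so T = 38.357 N.

38.36 N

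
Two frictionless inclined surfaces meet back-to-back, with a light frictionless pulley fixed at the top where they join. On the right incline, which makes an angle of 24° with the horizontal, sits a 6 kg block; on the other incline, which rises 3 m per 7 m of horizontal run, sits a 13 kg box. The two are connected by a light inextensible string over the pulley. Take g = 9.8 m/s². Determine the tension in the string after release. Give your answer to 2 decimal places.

Resolve each weight along its own incline: the 6 kg mass has component 6 × 9.8 × sin 24° = 23.916 N down its slope, and the 13 kg mass has 13 × 9.8 × sin 23.20° = 50.185 N down its slope.
The 13 kg side's 50.185 N exceeds the other side's 23.916 N, so that mass slides down and the 6 kg mass slides up. Taking that direction as positive, Newton's second law for the whole system gives 50.185 − 23.916 = (6 + 13) a, so a = 26.269 / 19 = 1.3826 m/s².
For the 6 kg mass (up-slope positive): T − 23.916 = 6 × 1.3826, so T = 32.212 N.

32.21 N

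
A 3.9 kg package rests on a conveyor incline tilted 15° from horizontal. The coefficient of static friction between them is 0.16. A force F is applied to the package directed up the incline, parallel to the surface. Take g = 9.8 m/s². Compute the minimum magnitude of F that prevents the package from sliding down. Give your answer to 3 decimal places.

The normal force is N = mg cos 15° = 36.918 N. With F at its minimum the package is on the verge of sliding down, so static friction is at its maximum μ_s N = 0.16 × 36.918 = 5.907 N and acts up the slope.
Equilibrium along the incline: F + μ_s N = mg sin 15°, so F = 9.892 − 5.907 = 3.985 N.

3.985 N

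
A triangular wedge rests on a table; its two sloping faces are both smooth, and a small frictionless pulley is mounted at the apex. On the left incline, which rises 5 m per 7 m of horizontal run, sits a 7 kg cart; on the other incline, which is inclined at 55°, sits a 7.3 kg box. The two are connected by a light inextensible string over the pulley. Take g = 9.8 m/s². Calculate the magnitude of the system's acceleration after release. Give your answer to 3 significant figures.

1.31 m/s²

Resolve each weight along its own incline: the 7 kg mass has component 7 × 9.8 × sin 35.54° = 39.873 N down its slope, and the 7.3 kg mass has 7.3 × 9.8 × sin 55° = 58.602 N down its slope.
The 7.3 kg side's 58.602 N exceeds the other side's 39.873 N, so that mass slides down and the 7 kg mass slides up. Taking that direction as positive, Newton's second law for the whole system gives 58.602 − 39.873 = (7 + 7.3) a, so a = 18.729 / 14.3 = 1.3097 m/s².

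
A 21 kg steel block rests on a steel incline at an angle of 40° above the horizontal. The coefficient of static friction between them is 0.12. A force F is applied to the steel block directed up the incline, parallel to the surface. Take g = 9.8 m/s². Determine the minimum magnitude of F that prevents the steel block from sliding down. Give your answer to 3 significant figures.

The normal force is N = mg cos 40° = 157.652 N. With F at its minimum the steel block is on the verge of sliding down, so static friction is at its maximum μ_s N = 0.12 × 157.652 = 18.918 N and acts up the slope.
Equilibrium along the incline: F + μ_s N = mg sin 40°, so F = 132.286 − 18.918 = 113.368 N.

113 N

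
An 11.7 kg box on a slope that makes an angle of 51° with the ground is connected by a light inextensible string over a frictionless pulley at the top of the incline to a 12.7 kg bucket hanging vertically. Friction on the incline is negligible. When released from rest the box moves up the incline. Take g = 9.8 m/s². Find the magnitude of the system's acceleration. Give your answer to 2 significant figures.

1.4 m/s²

For the box on the incline: the weight component along the slope is m₁g sin 51° = 11.7 × 9.8 × 0.7771 = 89.102 N and the normal force is N = m₁g cos 51° = 72.158 N.
Newton's second law for the box (up-slope positive): T − 89.102 = 11.7 a. For the hanging bucket (downward positive): 12.7 × 9.8 − T = 12.7 a.
Adding the two equations eliminates T: 35.358 = 24.4 a, so a = 1.4491 m/s².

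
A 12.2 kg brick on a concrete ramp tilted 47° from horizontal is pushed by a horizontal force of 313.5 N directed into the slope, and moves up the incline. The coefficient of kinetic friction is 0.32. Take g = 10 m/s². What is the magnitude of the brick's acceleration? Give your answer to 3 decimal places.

2.015 m/s²

The horizontal push has components F cos 47° = 313.5 × 0.6820 = 213.807 N up the incline and F sin 47° = 313.5 × 0.7314 = 229.294 N pressing into the surface.
The normal force is therefore N = mg cos 47° + F sin 47° = 83.204 + 229.294 = 312.498 N, and kinetic friction down the slope is μN = 0.32 × 312.498 = 99.999 N.
Along the incline: F cos 47° − mg sin 47° − μN = ma, so 213.807 − 89.231 − 99.999 = 12.2 a, giving a = 2.0145 m/s².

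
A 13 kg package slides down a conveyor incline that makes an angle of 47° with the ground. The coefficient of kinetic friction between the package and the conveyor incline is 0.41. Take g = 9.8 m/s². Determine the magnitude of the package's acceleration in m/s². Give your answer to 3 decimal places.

4.427 m/s²

Resolving the weight along the incline: the component pulling the package down the slope is mg sin 47° = 13 × 9.8 × 0.7314 = 93.180 N, and the normal force is N = mg cos 47° = 13 × 9.8 × 0.6820 = 86.887 N.
Kinetic friction acts up the slope with magnitude f = μN = 0.41 × 86.887 = 35.624 N.
Net force along the incline is 93.180 − 35.624 = 57.556 N, so a = 57.556 / 13 = 4.4274 m/s².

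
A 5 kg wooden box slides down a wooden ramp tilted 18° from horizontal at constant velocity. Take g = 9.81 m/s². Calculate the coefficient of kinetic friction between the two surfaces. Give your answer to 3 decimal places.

At constant velocity the net force along the incline is zero: mg sin 18° = μ mg cos 18°.
So μ = tan 18° = 0.3090 / 0.9511 = 0.3249.

0.325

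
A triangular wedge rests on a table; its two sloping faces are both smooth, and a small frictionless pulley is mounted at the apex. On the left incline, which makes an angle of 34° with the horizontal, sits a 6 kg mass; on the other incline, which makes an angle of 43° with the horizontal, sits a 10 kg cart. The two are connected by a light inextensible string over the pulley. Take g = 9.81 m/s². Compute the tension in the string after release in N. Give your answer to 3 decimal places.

45.660 N

Resolve each weight along its own incline: the 6 kg mass has component 6 × 9.81 × sin 34° = 32.914 N down its slope, and the 10 kg mass has 10 × 9.81 × sin 43° = 66.904 N down its slope.
The 10 kg side's 66.904 N exceeds the other side's 32.914 N, so that mass slides down and the 6 kg mass slides up. Taking that direction as positive, Newton's second law for the whole system gives 66.904 − 32.914 = (6 + 10) a, so a = 33.990 / 16 = 2.1244 m/s².
For the 6 kg mass (up-slope positive): T − 32.914 = 6 × 2.1244, so T = 45.660 N.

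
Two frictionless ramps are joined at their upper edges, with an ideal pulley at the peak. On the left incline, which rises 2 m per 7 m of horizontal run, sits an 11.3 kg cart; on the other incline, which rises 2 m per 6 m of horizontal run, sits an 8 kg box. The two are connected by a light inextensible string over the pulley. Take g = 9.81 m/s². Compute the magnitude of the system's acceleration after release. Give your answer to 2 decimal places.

0.29 m/s²

Resolve each weight along its own incline: the 11.3 kg mass has component 11.3 × 9.81 × sin 15.95° = 30.454 N down its slope, and the 8 kg mass has 8 × 9.81 × sin 18.43° = 24.818 N down its slope.
The 11.3 kg side's 30.454 N exceeds the other side's 24.818 N, so that mass slides down and the 8 kg mass slides up. Taking that direction as positive, Newton's second law for the whole system gives 30.454 − 24.818 = (11.3 + 8) a, so a = 5.636 / 19.3 = 0.2920 m/s².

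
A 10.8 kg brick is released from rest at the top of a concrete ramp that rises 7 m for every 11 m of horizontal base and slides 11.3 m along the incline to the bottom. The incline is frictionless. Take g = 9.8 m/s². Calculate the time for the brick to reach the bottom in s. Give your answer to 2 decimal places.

2.07 s

The weight component along the incline is mg sin 32.47° = 56.823 N and the normal force is N = mg cos 32.47° = 89.293 N.
With no friction, a = g sin 32.47° = 5.2614 m/s².
Starting from rest, L = ½at², so t = √(2L/a) = √(2 × 11.3 / 5.2614) = 2.0725 s.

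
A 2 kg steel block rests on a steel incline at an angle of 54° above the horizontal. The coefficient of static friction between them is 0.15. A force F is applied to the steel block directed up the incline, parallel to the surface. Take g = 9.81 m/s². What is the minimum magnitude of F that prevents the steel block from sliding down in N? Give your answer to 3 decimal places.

The normal force is N = mg cos 54° = 11.532 N. With F at its minimum the steel block is on the verge of sliding down, so static friction is at its maximum μ_s N = 0.15 × 11.532 = 1.730 N and acts up the slope.
Equilibrium along the incline: F + μ_s N = mg sin 54°, so F = 15.873 − 1.730 = 14.143 N.

14.143 N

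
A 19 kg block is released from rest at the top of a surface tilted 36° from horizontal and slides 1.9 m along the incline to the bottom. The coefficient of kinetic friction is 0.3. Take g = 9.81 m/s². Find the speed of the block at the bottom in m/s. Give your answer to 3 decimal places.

The weight component along the incline is mg sin 36° = 109.557 N and the normal force is N = mg cos 36° = 150.793 N.
Friction up the slope is f = μN = 0.3 × 150.793 = 45.238 N, so the net downslope force is 109.557 − 45.238 = 64.319 N and a = 64.319 / 19 = 3.3852 m/s².
Starting from rest over a distance of 1.9 m, v² = 2aL = 2 × 3.3852 × 1.9 = 12.8638, so v = 3.5866 m/s.

3.587 m/s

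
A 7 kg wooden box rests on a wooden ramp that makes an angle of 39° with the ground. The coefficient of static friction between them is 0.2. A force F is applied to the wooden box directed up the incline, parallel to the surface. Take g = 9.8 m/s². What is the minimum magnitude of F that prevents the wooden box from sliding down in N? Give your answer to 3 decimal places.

The normal force is N = mg cos 39° = 53.312 N. With F at its minimum the wooden box is on the verge of sliding down, so static friction is at its maximum μ_s N = 0.2 × 53.312 = 10.662 N and acts up the slope.
Equilibrium along the incline: F + μ_s N = mg sin 39°, so F = 43.171 − 10.662 = 32.509 N.

32.509 N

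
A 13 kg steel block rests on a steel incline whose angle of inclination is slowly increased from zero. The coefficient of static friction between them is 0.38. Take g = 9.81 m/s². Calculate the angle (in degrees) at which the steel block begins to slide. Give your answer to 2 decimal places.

20.81°

At the threshold of sliding, static friction is at its maximum μ_s N and exactly balances the weight component along the incline: mg sin θ = μ_s mg cos θ.
Hence tan θ = μ_s = 0.38, so θ = arctan(0.38) = 20.8068°.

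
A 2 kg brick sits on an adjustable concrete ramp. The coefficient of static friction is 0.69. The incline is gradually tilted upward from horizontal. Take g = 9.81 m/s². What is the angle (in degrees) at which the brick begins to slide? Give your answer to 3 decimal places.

At the threshold of sliding, static friction is at its maximum μ_s N and exactly balances the weight component along the incline: mg sin θ = μ_s mg cos θ.
Hence tan θ = μ_s = 0.69, so θ = arctan(0.69) = 34.6057°.

34.606°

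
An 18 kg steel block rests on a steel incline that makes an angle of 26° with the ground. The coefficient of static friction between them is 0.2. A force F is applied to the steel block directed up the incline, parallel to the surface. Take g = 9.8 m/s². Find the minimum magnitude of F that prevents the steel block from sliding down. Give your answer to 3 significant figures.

45.6 N

The normal force is N = mg cos 26° = 158.547 N. With F at its minimum the steel block is on the verge of sliding down, so static friction is at its maximum μ_s N = 0.2 × 158.547 = 31.709 N and acts up the slope.
Equilibrium along the incline: F + μ_s N = mg sin 26°, so F = 77.329 − 31.709 = 45.620 N.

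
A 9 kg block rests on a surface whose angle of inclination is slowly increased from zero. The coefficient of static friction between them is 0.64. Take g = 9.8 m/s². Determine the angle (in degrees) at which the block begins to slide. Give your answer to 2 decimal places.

32.62°

At the threshold of sliding, static friction is at its maximum μ_s N and exactly balances the weight component along the incline: mg sin θ = μ_s mg cos θ.
Hence tan θ = μ_s = 0.64, so θ = arctan(0.64) = 32.6192°.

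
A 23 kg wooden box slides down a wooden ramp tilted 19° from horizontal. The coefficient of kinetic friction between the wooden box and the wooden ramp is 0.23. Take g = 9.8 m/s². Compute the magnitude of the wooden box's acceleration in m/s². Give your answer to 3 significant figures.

1.06 m/s²

Resolving the weight along the incline: the component pulling the wooden box down the slope is mg sin 19° = 23 × 9.8 × 0.3256 = 73.390 N, and the normal force is N = mg cos 19° = 23 × 9.8 × 0.9455 = 213.116 N.
Kinetic friction acts up the slope with magnitude f = μN = 0.23 × 213.116 = 49.017 N.
Net force along the incline is 73.390 − 49.017 = 24.373 N, so a = 24.373 / 23 = 1.0597 m/s².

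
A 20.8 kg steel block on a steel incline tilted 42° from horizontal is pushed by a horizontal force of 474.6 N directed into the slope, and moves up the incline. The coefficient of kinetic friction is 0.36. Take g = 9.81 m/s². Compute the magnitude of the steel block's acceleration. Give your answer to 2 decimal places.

The horizontal push has components F cos 42° = 474.6 × 0.7431 = 352.675 N up the incline and F sin 42° = 474.6 × 0.6691 = 317.555 N pressing into the surface.
The normal force is therefore N = mg cos 42° + F sin 42° = 151.628 + 317.555 = 469.183 N, and kinetic friction down the slope is μN = 0.36 × 469.183 = 168.906 N.
Along the incline: F cos 42° − mg sin 42° − μN = ma, so 352.675 − 136.529 − 168.906 = 20.8 a, giving a = 2.2712 m/s².

2.27 m/s²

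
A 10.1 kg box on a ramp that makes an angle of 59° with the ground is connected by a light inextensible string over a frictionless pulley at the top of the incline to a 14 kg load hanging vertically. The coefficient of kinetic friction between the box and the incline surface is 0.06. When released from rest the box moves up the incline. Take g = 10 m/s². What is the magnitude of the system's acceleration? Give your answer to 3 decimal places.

For the box on the incline: the weight component along the slope is m₁g sin 59° = 10.1 × 10 × 0.8572 = 86.577 N and the normal force is N = m₁g cos 59° = 52.019 N.
Kinetic friction opposes the box's motion up the incline: f = μN = 0.06 × 52.019 = 3.121 N acting down the slope.
Newton's second law for the box (up-slope positive): T − 86.577 − 3.121 = 10.1 a. For the hanging load (downward positive): 14 × 10 − T = 14 a.
Adding the two equations eliminates T: 50.302 = 24.1 a, so a = 2.0872 m/s².

2.087 m/s²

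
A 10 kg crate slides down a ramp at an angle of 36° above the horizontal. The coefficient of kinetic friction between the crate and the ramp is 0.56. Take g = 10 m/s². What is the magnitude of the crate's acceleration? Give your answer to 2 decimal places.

Resolving the weight along the incline: the component pulling the crate down the slope is mg sin 36° = 10 × 10 × 0.5878 = 58.780 N, and the normal force is N = mg cos 36° = 10 × 10 × 0.8090 = 80.900 N.
Kinetic friction acts up the slope with magnitude f = μN = 0.56 × 80.900 = 45.304 N.
Net force along the incline is 58.780 − 45.304 = 13.476 N, so a = 13.476 / 10 = 1.3476 m/s².

1.35 m/s²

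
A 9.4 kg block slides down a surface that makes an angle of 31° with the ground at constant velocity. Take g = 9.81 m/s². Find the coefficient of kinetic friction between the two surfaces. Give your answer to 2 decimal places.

0.60

At constant velocity the net force along the incline is zero: mg sin 31° = μ mg cos 31°.
So μ = tan 31° = 0.5150 / 0.8572 = 0.6008.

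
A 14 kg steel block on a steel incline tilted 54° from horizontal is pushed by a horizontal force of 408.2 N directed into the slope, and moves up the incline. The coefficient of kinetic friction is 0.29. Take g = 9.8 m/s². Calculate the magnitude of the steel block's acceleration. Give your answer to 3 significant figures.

The horizontal push has components F cos 54° = 408.2 × 0.5878 = 239.940 N up the incline and F sin 54° = 408.2 × 0.8090 = 330.234 N pressing into the surface.
The normal force is therefore N = mg cos 54° + F sin 54° = 80.646 + 330.234 = 410.880 N, and kinetic friction down the slope is μN = 0.29 × 410.880 = 119.155 N.
Along the incline: F cos 54° − mg sin 54° − μN = ma, so 239.940 − 110.995 − 119.155 = 14 a, giving a = 0.6993 m/s².

0.699 m/s²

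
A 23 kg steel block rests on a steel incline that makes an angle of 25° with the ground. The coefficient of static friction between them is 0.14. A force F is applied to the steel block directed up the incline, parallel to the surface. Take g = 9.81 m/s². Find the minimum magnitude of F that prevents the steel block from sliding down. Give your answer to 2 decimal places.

The normal force is N = mg cos 25° = 204.490 N. With F at its minimum the steel block is on the verge of sliding down, so static friction is at its maximum μ_s N = 0.14 × 204.490 = 28.629 N and acts up the slope.
Equilibrium along the incline: F + μ_s N = mg sin 25°, so F = 95.355 − 28.629 = 66.726 N.

66.73 N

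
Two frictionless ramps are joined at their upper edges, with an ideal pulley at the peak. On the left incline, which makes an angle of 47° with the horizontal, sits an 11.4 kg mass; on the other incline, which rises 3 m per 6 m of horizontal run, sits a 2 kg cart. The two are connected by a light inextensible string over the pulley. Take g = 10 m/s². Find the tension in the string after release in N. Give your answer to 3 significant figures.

Resolve each weight along its own incline: the 11.4 kg mass has component 11.4 × 10 × sin 47° = 83.374 N down its slope, and the 2 kg mass has 2 × 10 × sin 26.57° = 8.944 N down its slope.
The 11.4 kg side's 83.374 N exceeds the other side's 8.944 N, so that mass slides down and the 2 kg mass slides up. Taking that direction as positive, Newton's second law for the whole system gives 83.374 − 8.944 = (11.4 + 2) a, so a = 74.430 / 13.4 = 5.5545 m/s².
For the 2 kg mass (up-slope positive): T − 8.944 = 2 × 5.5545, so T = 20.053 N.

20.1 N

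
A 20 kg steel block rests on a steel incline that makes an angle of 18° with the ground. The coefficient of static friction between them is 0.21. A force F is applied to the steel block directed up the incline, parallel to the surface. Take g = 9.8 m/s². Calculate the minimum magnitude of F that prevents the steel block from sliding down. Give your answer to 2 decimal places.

The normal force is N = mg cos 18° = 186.407 N. With F at its minimum the steel block is on the verge of sliding down, so static friction is at its maximum μ_s N = 0.21 × 186.407 = 39.145 N and acts up the slope.
Equilibrium along the incline: F + μ_s N = mg sin 18°, so F = 60.567 − 39.145 = 21.422 N.

21.42 N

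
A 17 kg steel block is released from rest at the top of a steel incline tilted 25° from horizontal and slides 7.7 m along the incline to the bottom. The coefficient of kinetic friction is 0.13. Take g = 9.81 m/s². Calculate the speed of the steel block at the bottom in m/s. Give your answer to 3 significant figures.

6.79 m/s

The weight component along the incline is mg sin 25° = 70.480 N and the normal force is N = mg cos 25° = 151.145 N.
Friction up the slope is f = μN = 0.13 × 151.145 = 19.649 N, so the net downslope force is 70.480 − 19.649 = 50.831 N and a = 50.831 / 17 = 2.9901 m/s².
Starting from rest over a distance of 7.7 m, v² = 2aL = 2 × 2.9901 × 7.7 = 46.0475, so v = 6.7858 m/s.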